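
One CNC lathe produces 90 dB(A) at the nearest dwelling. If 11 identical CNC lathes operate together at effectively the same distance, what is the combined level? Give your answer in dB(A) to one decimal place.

With 11 equal, uncorrelated contributions the intensity is 11× that of one unit, giving a rise of 10·log₁₀ 11.
L_total = 90 + 10·log₁₀(11) = 90 + 10.414 = 100.41 dB(A).

100.4 dB(A)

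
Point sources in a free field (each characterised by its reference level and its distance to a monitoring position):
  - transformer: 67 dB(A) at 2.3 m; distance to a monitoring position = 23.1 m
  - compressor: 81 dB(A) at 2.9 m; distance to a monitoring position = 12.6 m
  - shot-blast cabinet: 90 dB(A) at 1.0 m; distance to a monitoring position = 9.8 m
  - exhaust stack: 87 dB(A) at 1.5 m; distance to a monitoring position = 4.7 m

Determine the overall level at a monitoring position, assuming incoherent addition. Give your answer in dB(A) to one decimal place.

First find each source's level at the receiver (point-source: −20·log₁₀(r/r_ref)), then combine on an intensity basis.
transformer: 67 − 20·log₁₀(23.1/2.3) = 67 − 20.04 = 46.96 dB(A).
compressor: 81 − 20·log₁₀(12.6/2.9) = 81 − 12.76 = 68.24 dB(A).
shot-blast cabinet: 90 − 20·log₁₀(9.8/1.0) = 90 − 19.82 = 70.18 dB(A).
exhaust stack: 87 − 20·log₁₀(4.7/1.5) = 87 − 9.92 = 77.08 dB(A).
Σ 10^(L/10) = 6.818e+07 → L_total = 10·log₁₀(6.818e+07) = 78.34 dB(A).

78.3 dB(A)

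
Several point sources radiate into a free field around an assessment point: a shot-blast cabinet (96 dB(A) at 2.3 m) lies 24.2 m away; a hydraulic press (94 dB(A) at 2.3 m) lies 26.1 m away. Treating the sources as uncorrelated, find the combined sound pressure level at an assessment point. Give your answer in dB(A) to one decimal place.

77.4 dB(A)

Propagate each source to the receiver with L = L_ref − 20·log₁₀(r/r_ref), then add intensities.
shot-blast cabinet: 96 − 20·log₁₀(24.2/2.3) = 96 − 20.44 = 75.56 dB(A).
hydraulic press: 94 − 20·log₁₀(26.1/2.3) = 94 − 21.10 = 72.90 dB(A).
Σ 10^(L/10) = 5.547e+07 → L_total = 10·log₁₀(5.547e+07) = 77.44 dB(A).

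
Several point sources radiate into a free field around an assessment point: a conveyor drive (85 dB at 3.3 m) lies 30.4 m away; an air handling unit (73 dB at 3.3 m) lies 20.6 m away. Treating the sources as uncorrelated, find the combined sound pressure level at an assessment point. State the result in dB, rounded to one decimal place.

First find each source's level at the receiver (point-source: −20·log₁₀(r/r_ref)), then combine on an intensity basis.
conveyor drive: 85 − 20·log₁₀(30.4/3.3) = 85 − 19.29 = 65.71 dB.
air handling unit: 73 − 20·log₁₀(20.6/3.3) = 73 − 15.91 = 57.09 dB.
Σ 10^(L/10) = 4.238e+06 → L_total = 10·log₁₀(4.238e+06) = 66.27 dB.

66.3 dB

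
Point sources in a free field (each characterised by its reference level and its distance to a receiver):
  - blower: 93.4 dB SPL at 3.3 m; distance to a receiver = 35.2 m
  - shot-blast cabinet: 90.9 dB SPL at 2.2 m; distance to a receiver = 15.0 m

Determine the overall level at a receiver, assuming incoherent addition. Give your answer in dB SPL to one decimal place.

76.6 dB SPL

First find each source's level at the receiver (point-source: −20·log₁₀(r/r_ref)), then combine on an intensity basis.
blower: 93.4 − 20·log₁₀(35.2/3.3) = 93.4 − 20.56 = 72.84 dB SPL.
shot-blast cabinet: 90.9 − 20·log₁₀(15.0/2.2) = 90.9 − 16.67 = 74.23 dB SPL.
Σ 10^(L/10) = 4.569e+07 → L_total = 10·log₁₀(4.569e+07) = 76.60 dB SPL.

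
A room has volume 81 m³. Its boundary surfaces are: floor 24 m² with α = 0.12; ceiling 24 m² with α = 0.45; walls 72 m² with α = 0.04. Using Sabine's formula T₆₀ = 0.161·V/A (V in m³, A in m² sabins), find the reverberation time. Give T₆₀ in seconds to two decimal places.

Total absorption A = 24·0.12 + 24·0.45 + 72·0.04 = 16.56 m² sabins.
T₆₀ = 0.161·V/A = 0.161·81/16.56 = 0.787 s.

0.79 s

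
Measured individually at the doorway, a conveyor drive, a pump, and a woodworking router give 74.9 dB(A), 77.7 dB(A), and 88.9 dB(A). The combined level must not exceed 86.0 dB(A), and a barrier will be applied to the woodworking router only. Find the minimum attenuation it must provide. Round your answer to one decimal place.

4.0 dB

Fixed contribution from the other sources: Σ 10^(L/10) = 10^(74.9/10) + 10^(77.7/10) = 8.979e+07 (79.53 dB(A)).
To meet 86.0 dB(A) overall, the treated woodworking router may contribute at most 10^(86.0/10) − 8.979e+07 = 3.083e+08, i.e. 84.89 dB(A).
Required insertion loss = 88.9 − 84.89 = 4.01 dB.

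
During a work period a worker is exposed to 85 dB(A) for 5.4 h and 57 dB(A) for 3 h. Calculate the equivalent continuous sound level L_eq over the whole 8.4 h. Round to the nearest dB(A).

The energy average is taken in the linear domain: L_eq = 10·log₁₀[(Σ tᵢ·10^(Lᵢ/10))/T], T = 8.4 h.
Σ tᵢ·10^(Lᵢ/10) = 5.4·10^(85/10) + 3·10^(57/10) = 1.709e+09.
L_eq = 10·log₁₀(1.709e+09/8.4) = 83.08 dB(A).

83 dB(A)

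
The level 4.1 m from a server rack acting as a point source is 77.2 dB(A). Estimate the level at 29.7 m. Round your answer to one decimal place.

60.0 dB(A)

Point-source attenuation: ΔL = 20·log₁₀(r₂/r₁) = 20·log₁₀(29.7/4.1) = 17.199 dB.
L₂ = 77.2 − 20·log₁₀(29.7/4.1) = 77.2 − 17.199 = 60.00 dB(A).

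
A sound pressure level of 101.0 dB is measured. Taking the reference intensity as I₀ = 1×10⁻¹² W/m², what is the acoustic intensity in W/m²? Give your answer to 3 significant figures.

L = 10·log₁₀(I/I₀) ⇒ I = I₀·10^(L/10) = 10⁻¹² × 10^10.10.

0.0126 W/m²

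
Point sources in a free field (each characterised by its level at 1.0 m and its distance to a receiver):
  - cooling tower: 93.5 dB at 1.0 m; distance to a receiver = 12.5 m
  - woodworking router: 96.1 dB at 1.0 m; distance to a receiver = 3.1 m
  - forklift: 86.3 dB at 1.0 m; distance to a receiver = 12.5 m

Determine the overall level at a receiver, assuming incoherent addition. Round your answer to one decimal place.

86.4 dB

Propagate each source to the receiver with L = L_ref − 20·log₁₀(r/r_ref), then add intensities.
cooling tower: 93.5 − 20·log₁₀(12.5/1.0) = 93.5 − 21.94 = 71.56 dB.
woodworking router: 96.1 − 20·log₁₀(3.1/1.0) = 96.1 − 9.83 = 86.27 dB.
forklift: 86.3 − 20·log₁₀(12.5/1.0) = 86.3 − 21.94 = 64.36 dB.
Σ 10^(L/10) = 4.410e+08 → L_total = 10·log₁₀(4.410e+08) = 86.44 dB.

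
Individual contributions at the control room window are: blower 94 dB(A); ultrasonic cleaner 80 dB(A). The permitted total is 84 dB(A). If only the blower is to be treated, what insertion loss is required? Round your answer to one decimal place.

12.2 dB

Everything except the blower sums to 10^(80/10) = 1.000e+08 in linear terms, 80.00 dB(A).
To meet 84 dB(A) overall, the treated blower may contribute at most 10^(84/10) − 1.000e+08 = 1.512e+08, i.e. 81.80 dB(A).
Required insertion loss = 94 − 81.80 = 12.20 dB.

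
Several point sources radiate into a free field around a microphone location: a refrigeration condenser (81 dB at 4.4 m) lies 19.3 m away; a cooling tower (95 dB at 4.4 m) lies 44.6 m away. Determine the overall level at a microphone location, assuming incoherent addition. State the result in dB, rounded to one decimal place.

Propagate each source to the receiver with L = L_ref − 20·log₁₀(r/r_ref), then add intensities.
refrigeration condenser: 81 − 20·log₁₀(19.3/4.4) = 81 − 12.84 = 68.16 dB.
cooling tower: 95 − 20·log₁₀(44.6/4.4) = 95 − 20.12 = 74.88 dB.
Σ 10^(L/10) = 3.732e+07 → L_total = 10·log₁₀(3.732e+07) = 75.72 dB.

75.7 dB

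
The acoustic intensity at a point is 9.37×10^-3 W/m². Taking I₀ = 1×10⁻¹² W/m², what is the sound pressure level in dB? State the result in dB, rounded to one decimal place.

99.7 dB

Dividing by I₀ shifts the exponent by 12: I/I₀ = 9.37×10^9.
L = 10·(0.9717 + 9) = 99.72 dB.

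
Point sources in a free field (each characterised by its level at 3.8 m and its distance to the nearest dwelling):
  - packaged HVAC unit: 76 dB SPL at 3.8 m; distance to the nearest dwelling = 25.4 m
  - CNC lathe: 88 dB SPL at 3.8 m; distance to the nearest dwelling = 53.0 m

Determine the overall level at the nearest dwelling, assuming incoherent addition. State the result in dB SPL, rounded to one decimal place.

First find each source's level at the receiver (point-source: −20·log₁₀(r/r_ref)), then combine on an intensity basis.
packaged HVAC unit: 76 − 20·log₁₀(25.4/3.8) = 76 − 16.50 = 59.50 dB SPL.
CNC lathe: 88 − 20·log₁₀(53.0/3.8) = 88 − 22.89 = 65.11 dB SPL.
Σ 10^(L/10) = 4.135e+06 → L_total = 10·log₁₀(4.135e+06) = 66.16 dB SPL.

66.2 dB SPL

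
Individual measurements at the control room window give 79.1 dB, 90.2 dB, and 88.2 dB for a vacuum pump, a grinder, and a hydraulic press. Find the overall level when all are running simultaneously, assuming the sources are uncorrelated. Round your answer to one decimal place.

For uncorrelated sources the intensities add, so convert each level to linear form, sum, and take 10·log₁₀ of the total.
Σ 10^(L/10) = 10^(79.1/10) + 10^(90.2/10) + 10^(88.2/10) = 1.789e+09.
L_total = 10·log₁₀(1.789e+09) = 92.53 dB.

92.5 dB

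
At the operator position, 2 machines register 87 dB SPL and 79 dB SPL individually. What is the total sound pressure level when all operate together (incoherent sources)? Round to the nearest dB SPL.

88 dB SPL

For uncorrelated sources the intensities add, so convert each level to linear form, sum, and take 10·log₁₀ of the total.
Σ 10^(L/10) = 10^(87/10) + 10^(79/10) = 5.806e+08.
L_total = 10·log₁₀(5.806e+08) = 87.64 dB SPL.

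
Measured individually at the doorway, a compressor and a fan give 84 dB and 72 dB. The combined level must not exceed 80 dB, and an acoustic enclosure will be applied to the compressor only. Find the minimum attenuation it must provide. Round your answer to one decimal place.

4.7 dB

The untreated sources together contribute 10^(72/10) = 1.585e+07, i.e. 72.00 dB.
To meet 80 dB overall, the treated compressor may contribute at most 10^(80/10) − 1.585e+07 = 8.415e+07, i.e. 79.25 dB.
Required insertion loss = 84 − 79.25 = 4.75 dB.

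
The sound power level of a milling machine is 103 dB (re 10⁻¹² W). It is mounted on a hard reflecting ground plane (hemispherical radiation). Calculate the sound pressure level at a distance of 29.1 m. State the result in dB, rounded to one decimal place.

65.7 dB

The power spreads over a hemisphere of area 2π·r², so L_p = L_w − 10·log₁₀(2π·r²).
2π·r² = 5321 m², 10·log₁₀ of that is 37.260 dB.
L_p = 103 − 37.260 = 65.74 dB.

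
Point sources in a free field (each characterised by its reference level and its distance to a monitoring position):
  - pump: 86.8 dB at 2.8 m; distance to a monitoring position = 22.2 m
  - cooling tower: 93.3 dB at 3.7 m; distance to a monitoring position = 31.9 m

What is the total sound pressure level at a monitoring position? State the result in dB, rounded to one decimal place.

Apply inverse-square spreading to bring every level to the receiver, then sum 10^(L/10).
pump: 86.8 − 20·log₁₀(22.2/2.8) = 86.8 − 17.98 = 68.82 dB.
cooling tower: 93.3 − 20·log₁₀(31.9/3.7) = 93.3 − 18.71 = 74.59 dB.
Σ 10^(L/10) = 3.638e+07 → L_total = 10·log₁₀(3.638e+07) = 75.61 dB.

75.6 dB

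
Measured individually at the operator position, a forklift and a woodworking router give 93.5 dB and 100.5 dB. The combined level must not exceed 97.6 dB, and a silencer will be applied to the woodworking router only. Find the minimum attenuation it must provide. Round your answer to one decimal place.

5.0 dB

The untreated sources together contribute 10^(93.5/10) = 2.239e+09, i.e. 93.50 dB.
The limit corresponds to 10^(97.6/10) = 5.754e+09; subtracting the fixed part leaves 3.516e+09 for the woodworking router, i.e. 95.46 dB.
Required insertion loss = 100.5 − 95.46 = 5.04 dB.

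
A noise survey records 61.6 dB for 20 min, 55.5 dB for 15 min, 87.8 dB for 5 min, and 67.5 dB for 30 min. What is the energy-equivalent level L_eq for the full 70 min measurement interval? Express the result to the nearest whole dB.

77 dB

The energy average is taken in the linear domain: L_eq = 10·log₁₀[(Σ tᵢ·10^(Lᵢ/10))/T], T = 70 min.
Σ tᵢ·10^(Lᵢ/10) = 20·10^(61.6/10) + 15·10^(55.5/10) + 5·10^(87.8/10) + 30·10^(67.5/10) = 3.216e+09.
L_eq = 10·log₁₀(3.216e+09/70) = 76.62 dB.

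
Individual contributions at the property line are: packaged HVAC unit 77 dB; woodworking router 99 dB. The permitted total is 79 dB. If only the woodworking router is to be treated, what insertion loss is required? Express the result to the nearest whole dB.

24 dB

Fixed contribution from the other source: Σ 10^(L/10) = 10^(77/10) = 5.012e+07 (77.00 dB).
To meet 79 dB overall, the treated woodworking router may contribute at most 10^(79/10) − 5.012e+07 = 2.931e+07, i.e. 74.67 dB.
Required insertion loss = 99 − 74.67 = 24.33 dB.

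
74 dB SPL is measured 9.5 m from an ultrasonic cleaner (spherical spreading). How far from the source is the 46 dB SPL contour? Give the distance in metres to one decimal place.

The 28.0 dB drop corresponds to a distance ratio of 10^(28.0/20) for a point source.
r₂ = 9.5·10^((74−46)/20) = 9.5·10^(28.0/20) = 238.63 m.

238.6 m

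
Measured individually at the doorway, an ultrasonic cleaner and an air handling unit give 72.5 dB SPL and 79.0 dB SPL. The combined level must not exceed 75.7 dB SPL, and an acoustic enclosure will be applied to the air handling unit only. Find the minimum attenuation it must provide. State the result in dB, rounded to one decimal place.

6.1 dB

The untreated sources together contribute 10^(72.5/10) = 1.778e+07, i.e. 72.50 dB SPL.
To meet 75.7 dB SPL overall, the treated air handling unit may contribute at most 10^(75.7/10) − 1.778e+07 = 1.937e+07, i.e. 72.87 dB SPL.
Required insertion loss = 79.0 − 72.87 = 6.13 dB.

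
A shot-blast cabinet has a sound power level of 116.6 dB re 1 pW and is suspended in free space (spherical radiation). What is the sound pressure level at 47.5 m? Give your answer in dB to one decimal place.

The power spreads over a sphere of area 4π·r², so L_p = L_w − 10·log₁₀(4π·r²).
4π·r² = 2.835e+04 m², 10·log₁₀ of that is 44.526 dB.
L_p = 116.6 − 44.526 = 72.07 dB.

72.1 dB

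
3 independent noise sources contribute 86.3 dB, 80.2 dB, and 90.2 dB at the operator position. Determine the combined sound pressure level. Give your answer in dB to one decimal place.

For uncorrelated sources the intensities add, so convert each level to linear form, sum, and take 10·log₁₀ of the total.
Σ 10^(L/10) = 10^(86.3/10) + 10^(80.2/10) + 10^(90.2/10) = 1.578e+09.
L_total = 10·log₁₀(1.578e+09) = 91.98 dB.

92.0 dB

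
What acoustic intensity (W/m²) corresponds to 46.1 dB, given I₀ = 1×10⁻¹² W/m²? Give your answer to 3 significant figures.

L = 10·log₁₀(I/I₀) ⇒ I = I₀·10^(L/10) = 10⁻¹² × 10^4.61.

4.07e-08 W/m²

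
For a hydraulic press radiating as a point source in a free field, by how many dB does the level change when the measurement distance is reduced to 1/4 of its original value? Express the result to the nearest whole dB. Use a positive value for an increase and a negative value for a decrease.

+12 dB

Point-source spreading: ΔL = −20·log₁₀(r₂/r₁).
ΔL = −20·log₁₀(0.25) = +12.04 dB.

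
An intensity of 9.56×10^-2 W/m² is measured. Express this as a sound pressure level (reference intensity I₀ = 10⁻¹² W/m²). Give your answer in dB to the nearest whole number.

110 dB

Dividing by I₀ shifts the exponent by 12: I/I₀ = 9.56×10^10.
L = 10·(0.9805 + 10) = 109.80 dB.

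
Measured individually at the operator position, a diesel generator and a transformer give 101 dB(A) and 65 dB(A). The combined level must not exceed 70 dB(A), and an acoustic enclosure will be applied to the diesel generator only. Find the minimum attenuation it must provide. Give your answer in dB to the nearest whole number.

33 dB

Fixed contribution from the other source: Σ 10^(L/10) = 10^(65/10) = 3.162e+06 (65.00 dB(A)).
To meet 70 dB(A) overall, the treated diesel generator may contribute at most 10^(70/10) − 3.162e+06 = 6.838e+06, i.e. 68.35 dB(A).
So the diesel generator must be reduced from 101 to 68.35 dB(A): IL = 32.65 dB.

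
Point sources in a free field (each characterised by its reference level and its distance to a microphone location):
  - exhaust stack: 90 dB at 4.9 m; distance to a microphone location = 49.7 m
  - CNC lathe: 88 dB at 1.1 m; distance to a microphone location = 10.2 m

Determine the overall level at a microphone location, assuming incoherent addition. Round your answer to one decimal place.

72.3 dB

Apply inverse-square spreading to bring every level to the receiver, then sum 10^(L/10).
exhaust stack: 90 − 20·log₁₀(49.7/4.9) = 90 − 20.12 = 69.88 dB.
CNC lathe: 88 − 20·log₁₀(10.2/1.1) = 88 − 19.34 = 68.66 dB.
Σ 10^(L/10) = 1.706e+07 → L_total = 10·log₁₀(1.706e+07) = 72.32 dB.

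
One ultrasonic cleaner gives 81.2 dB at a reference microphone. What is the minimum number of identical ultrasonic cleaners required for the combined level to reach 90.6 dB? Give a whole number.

9

Need L₁ + 10·log₁₀ N ≥ 90.6, i.e. log₁₀ N ≥ 0.94.
N ≥ 10^(9.4/10) = 8.710, so N = 9.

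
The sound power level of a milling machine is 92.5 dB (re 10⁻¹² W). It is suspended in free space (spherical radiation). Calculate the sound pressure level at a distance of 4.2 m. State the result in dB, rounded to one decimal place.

69.0 dB

Free-field spherical radiation: L_p = L_w − 10·log₁₀(4π·r²), r = 4.2 m.
4π·r² = 221.7 m², 10·log₁₀ of that is 23.457 dB.
L_p = 92.5 − 23.457 = 69.04 dB.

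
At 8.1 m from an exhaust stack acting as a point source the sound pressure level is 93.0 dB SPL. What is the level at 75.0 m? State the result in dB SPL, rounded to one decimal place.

73.7 dB SPL

Spherical spreading from a point source gives a 20·log₁₀(r₂/r₁) drop.
L₂ = 93.0 − 20·log₁₀(75.0/8.1) = 93.0 − 19.332 = 73.67 dB SPL.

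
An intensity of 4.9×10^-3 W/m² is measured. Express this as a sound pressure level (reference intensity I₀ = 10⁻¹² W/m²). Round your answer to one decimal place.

96.9 dB

Dividing by I₀ shifts the exponent by 12: I/I₀ = 4.9×10^9.
L = 10·(0.6902 + 9) = 96.90 dB.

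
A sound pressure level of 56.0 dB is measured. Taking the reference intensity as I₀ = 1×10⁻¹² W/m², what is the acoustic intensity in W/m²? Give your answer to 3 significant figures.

L = 10·log₁₀(I/I₀) ⇒ I = I₀·10^(L/10) = 10⁻¹² × 10^5.60.

3.98e-07 W/m²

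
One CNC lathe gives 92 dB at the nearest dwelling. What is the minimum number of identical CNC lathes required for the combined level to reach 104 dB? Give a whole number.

N identical sources give L₁ + 10·log₁₀ N, so require 10·log₁₀ N ≥ 104 − 92 = 12.0 dB.
N ≥ 10^(12.0/10) = 15.849, so N = 16.

16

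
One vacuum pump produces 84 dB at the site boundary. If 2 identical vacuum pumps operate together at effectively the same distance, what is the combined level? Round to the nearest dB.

L_total = L₁ + 10·log₁₀ N for N identical incoherent sources.
L_total = 84 + 10·log₁₀(2) = 84 + 3.010 = 87.01 dB.

87 dB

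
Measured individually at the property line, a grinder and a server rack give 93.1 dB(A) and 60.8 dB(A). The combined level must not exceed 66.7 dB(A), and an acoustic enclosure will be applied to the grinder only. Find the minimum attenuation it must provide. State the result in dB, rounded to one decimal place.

27.7 dB

Fixed contribution from the other source: Σ 10^(L/10) = 10^(60.8/10) = 1.202e+06 (60.80 dB(A)).
To meet 66.7 dB(A) overall, the treated grinder may contribute at most 10^(66.7/10) − 1.202e+06 = 3.475e+06, i.e. 65.41 dB(A).
So the grinder must be reduced from 93.1 to 65.41 dB(A): IL = 27.69 dB.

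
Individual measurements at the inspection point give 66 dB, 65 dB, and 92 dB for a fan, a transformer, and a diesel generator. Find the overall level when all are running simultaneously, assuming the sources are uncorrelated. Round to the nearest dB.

Incoherent sources combine by intensity addition: L_total = 10·log₁₀(Σ 10^(L_i/10)).
Σ 10^(L/10) = 10^(66/10) + 10^(65/10) + 10^(92/10) = 1.592e+09.
L_total = 10·log₁₀(1.592e+09) = 92.02 dB.

92 dB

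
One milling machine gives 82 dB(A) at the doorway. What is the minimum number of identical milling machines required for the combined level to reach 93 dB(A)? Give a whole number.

Need L₁ + 10·log₁₀ N ≥ 93, i.e. log₁₀ N ≥ 1.10.
N ≥ 10^(11.0/10) = 12.589, so N = 13.

13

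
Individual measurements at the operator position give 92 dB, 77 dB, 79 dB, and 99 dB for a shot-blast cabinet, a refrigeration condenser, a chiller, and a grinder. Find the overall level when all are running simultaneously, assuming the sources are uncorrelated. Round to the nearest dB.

100 dB

For uncorrelated sources the intensities add, so convert each level to linear form, sum, and take 10·log₁₀ of the total.
Σ 10^(L/10) = 10^(92/10) + 10^(77/10) + 10^(79/10) + 10^(99/10) = 9.658e+09.
L_total = 10·log₁₀(9.658e+09) = 99.85 dB.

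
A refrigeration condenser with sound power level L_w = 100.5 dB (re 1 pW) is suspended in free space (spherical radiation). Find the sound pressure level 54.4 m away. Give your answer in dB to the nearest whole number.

L_p = L_w − 10·log₁₀(4π·r²) with r = 54.4 m.
4π·r² = 3.719e+04 m², 10·log₁₀ of that is 45.704 dB.
L_p = 100.5 − 45.704 = 54.80 dB.

55 dB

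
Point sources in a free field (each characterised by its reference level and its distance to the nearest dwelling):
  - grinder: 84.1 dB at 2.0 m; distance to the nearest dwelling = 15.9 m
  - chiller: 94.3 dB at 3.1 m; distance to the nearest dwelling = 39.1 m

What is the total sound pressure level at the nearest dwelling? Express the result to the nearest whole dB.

73 dB

First find each source's level at the receiver (point-source: −20·log₁₀(r/r_ref)), then combine on an intensity basis.
grinder: 84.1 − 20·log₁₀(15.9/2.0) = 84.1 − 18.01 = 66.09 dB.
chiller: 94.3 − 20·log₁₀(39.1/3.1) = 94.3 − 22.02 = 72.28 dB.
Σ 10^(L/10) = 2.099e+07 → L_total = 10·log₁₀(2.099e+07) = 73.22 dB.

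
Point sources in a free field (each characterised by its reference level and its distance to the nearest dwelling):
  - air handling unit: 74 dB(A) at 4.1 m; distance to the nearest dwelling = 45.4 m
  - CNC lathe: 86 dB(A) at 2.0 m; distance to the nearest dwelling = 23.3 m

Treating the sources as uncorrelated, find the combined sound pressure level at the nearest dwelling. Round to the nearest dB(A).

Propagate each source to the receiver with L = L_ref − 20·log₁₀(r/r_ref), then add intensities.
air handling unit: 74 − 20·log₁₀(45.4/4.1) = 74 − 20.89 = 53.11 dB(A).
CNC lathe: 86 − 20·log₁₀(23.3/2.0) = 86 − 21.33 = 64.67 dB(A).
Σ 10^(L/10) = 3.138e+06 → L_total = 10·log₁₀(3.138e+06) = 64.97 dB(A).

65 dB(A)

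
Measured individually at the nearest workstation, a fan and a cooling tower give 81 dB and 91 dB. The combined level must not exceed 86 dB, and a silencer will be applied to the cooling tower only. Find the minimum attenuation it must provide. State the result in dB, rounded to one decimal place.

6.7 dB

Everything except the cooling tower sums to 10^(81/10) = 1.259e+08 in linear terms, 81.00 dB.
The limit corresponds to 10^(86/10) = 3.981e+08; subtracting the fixed part leaves 2.722e+08 for the cooling tower, i.e. 84.35 dB.
So the cooling tower must be reduced from 91 to 84.35 dB: IL = 6.65 dB.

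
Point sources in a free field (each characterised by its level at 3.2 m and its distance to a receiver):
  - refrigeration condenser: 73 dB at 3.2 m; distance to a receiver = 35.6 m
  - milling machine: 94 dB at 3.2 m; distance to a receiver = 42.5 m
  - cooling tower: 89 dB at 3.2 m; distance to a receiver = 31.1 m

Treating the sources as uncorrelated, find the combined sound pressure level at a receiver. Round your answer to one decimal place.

Propagate each source to the receiver with L = L_ref − 20·log₁₀(r/r_ref), then add intensities.
refrigeration condenser: 73 − 20·log₁₀(35.6/3.2) = 73 − 20.93 = 52.07 dB.
milling machine: 94 − 20·log₁₀(42.5/3.2) = 94 − 22.46 = 71.54 dB.
cooling tower: 89 − 20·log₁₀(31.1/3.2) = 89 − 19.75 = 69.25 dB.
Σ 10^(L/10) = 2.281e+07 → L_total = 10·log₁₀(2.281e+07) = 73.58 dB.

73.6 dB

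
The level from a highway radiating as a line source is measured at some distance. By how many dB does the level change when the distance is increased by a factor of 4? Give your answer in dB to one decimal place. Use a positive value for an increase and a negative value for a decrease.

With cylindrical spreading the level changes by −10·log₁₀(r₂/r₁).
ΔL = −10·log₁₀(4) = -6.02 dB.

-6.0 dB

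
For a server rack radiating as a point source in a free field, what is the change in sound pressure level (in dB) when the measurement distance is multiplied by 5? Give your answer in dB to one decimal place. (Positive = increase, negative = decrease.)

-14.0 dB

Point-source spreading: ΔL = −20·log₁₀(r₂/r₁).
ΔL = −20·log₁₀(5) = -13.98 dB.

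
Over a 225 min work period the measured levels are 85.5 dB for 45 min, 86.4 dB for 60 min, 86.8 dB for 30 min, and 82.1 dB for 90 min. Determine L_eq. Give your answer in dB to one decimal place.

85.0 dB

L_eq = 10·log₁₀[(1/T)·Σ tᵢ·10^(Lᵢ/10)] with T = 225 min.
Σ tᵢ·10^(Lᵢ/10) = 45·10^(85.5/10) + 60·10^(86.4/10) + 30·10^(86.8/10) + 90·10^(82.1/10) = 7.111e+10.
L_eq = 10·log₁₀(7.111e+10/225) = 85.00 dB.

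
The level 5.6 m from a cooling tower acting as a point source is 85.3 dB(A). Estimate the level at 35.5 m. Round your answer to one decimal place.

69.3 dB(A)

For a point source, L₂ = L₁ − 20·log₁₀(r₂/r₁).
L₂ = 85.3 − 20·log₁₀(35.5/5.6) = 85.3 − 16.041 = 69.26 dB(A).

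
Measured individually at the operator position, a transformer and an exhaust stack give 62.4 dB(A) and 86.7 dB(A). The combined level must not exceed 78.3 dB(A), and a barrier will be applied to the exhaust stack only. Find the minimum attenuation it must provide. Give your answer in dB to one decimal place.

8.5 dB

Fixed contribution from the other source: Σ 10^(L/10) = 10^(62.4/10) = 1.738e+06 (62.40 dB(A)).
The limit corresponds to 10^(78.3/10) = 6.761e+07; subtracting the fixed part leaves 6.587e+07 for the exhaust stack, i.e. 78.19 dB(A).
Required insertion loss = 86.7 − 78.19 = 8.51 dB.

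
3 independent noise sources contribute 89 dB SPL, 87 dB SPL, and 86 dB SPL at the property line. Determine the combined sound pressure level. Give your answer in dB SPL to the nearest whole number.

For uncorrelated sources the intensities add, so convert each level to linear form, sum, and take 10·log₁₀ of the total.
Σ 10^(L/10) = 10^(89/10) + 10^(87/10) + 10^(86/10) = 1.694e+09.
L_total = 10·log₁₀(1.694e+09) = 92.29 dB SPL.

92 dB SPL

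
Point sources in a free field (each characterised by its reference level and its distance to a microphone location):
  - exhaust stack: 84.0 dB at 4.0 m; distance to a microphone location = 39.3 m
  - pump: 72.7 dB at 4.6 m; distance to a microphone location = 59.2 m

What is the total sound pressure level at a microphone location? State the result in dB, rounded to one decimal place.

64.3 dB

Apply inverse-square spreading to bring every level to the receiver, then sum 10^(L/10).
exhaust stack: 84.0 − 20·log₁₀(39.3/4.0) = 84.0 − 19.85 = 64.15 dB.
pump: 72.7 − 20·log₁₀(59.2/4.6) = 72.7 − 22.19 = 50.51 dB.
Σ 10^(L/10) = 2.715e+06 → L_total = 10·log₁₀(2.715e+06) = 64.34 dB.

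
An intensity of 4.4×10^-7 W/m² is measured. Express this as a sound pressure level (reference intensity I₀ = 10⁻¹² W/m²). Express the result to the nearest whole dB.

I/I₀ = 4.4×10^-7/10⁻¹² = 4.4×10^5, and L = 10·log₁₀(I/I₀).
L = 10·(0.6435 + 5) = 56.43 dB.

56 dB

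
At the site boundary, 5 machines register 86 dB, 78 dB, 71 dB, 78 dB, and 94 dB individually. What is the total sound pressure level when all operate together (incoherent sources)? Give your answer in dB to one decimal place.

Incoherent sources combine by intensity addition: L_total = 10·log₁₀(Σ 10^(L_i/10)).
Σ 10^(L/10) = 10^(86/10) + 10^(78/10) + 10^(71/10) + 10^(78/10) + 10^(94/10) = 3.049e+09.
L_total = 10·log₁₀(3.049e+09) = 94.84 dB.

94.8 dB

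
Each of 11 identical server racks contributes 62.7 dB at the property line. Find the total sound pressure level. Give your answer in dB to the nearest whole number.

73 dB

L_total = L₁ + 10·log₁₀ N for N identical incoherent sources.
L_total = 62.7 + 10·log₁₀(11) = 62.7 + 10.414 = 73.11 dB.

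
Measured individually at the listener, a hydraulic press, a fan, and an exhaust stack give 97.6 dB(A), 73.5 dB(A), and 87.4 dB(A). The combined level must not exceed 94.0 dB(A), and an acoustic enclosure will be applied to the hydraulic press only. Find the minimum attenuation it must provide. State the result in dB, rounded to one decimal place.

Fixed contribution from the other sources: Σ 10^(L/10) = 10^(73.5/10) + 10^(87.4/10) = 5.719e+08 (87.57 dB(A)).
The limit corresponds to 10^(94.0/10) = 2.512e+09; subtracting the fixed part leaves 1.940e+09 for the hydraulic press, i.e. 92.88 dB(A).
So the hydraulic press must be reduced from 97.6 to 92.88 dB(A): IL = 4.72 dB.

4.7 dB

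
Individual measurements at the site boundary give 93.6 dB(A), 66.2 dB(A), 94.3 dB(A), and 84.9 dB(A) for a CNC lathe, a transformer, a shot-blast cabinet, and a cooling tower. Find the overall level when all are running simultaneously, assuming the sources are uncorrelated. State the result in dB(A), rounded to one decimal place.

For uncorrelated sources the intensities add, so convert each level to linear form, sum, and take 10·log₁₀ of the total.
Σ 10^(L/10) = 10^(93.6/10) + 10^(66.2/10) + 10^(94.3/10) + 10^(84.9/10) = 5.296e+09.
L_total = 10·log₁₀(5.296e+09) = 97.24 dB(A).

97.2 dB(A)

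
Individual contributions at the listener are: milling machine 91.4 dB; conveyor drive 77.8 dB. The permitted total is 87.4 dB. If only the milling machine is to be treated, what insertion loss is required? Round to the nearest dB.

5 dB

Everything except the milling machine sums to 10^(77.8/10) = 6.026e+07 in linear terms, 77.80 dB.
The limit corresponds to 10^(87.4/10) = 5.495e+08; subtracting the fixed part leaves 4.893e+08 for the milling machine, i.e. 86.90 dB.
Required insertion loss = 91.4 − 86.90 = 4.50 dB.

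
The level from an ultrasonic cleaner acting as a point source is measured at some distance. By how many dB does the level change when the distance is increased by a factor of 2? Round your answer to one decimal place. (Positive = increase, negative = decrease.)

-6.0 dB

A point source loses 6 dB per doubling of distance; generally ΔL = −20·log₁₀(r₂/r₁).
ΔL = −20·log₁₀(2) = -6.02 dB.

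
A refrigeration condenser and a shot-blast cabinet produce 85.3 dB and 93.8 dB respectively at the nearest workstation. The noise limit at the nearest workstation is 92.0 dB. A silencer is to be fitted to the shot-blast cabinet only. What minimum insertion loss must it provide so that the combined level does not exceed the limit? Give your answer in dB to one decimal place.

2.8 dB

The untreated sources together contribute 10^(85.3/10) = 3.388e+08, i.e. 85.30 dB.
The limit corresponds to 10^(92.0/10) = 1.585e+09; subtracting the fixed part leaves 1.246e+09 for the shot-blast cabinet, i.e. 90.96 dB.
So the shot-blast cabinet must be reduced from 93.8 to 90.96 dB: IL = 2.84 dB.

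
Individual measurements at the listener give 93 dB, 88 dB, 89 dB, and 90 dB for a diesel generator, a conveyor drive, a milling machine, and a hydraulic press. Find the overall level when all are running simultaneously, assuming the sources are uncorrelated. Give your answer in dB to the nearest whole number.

For uncorrelated sources the intensities add, so convert each level to linear form, sum, and take 10·log₁₀ of the total.
Σ 10^(L/10) = 10^(93/10) + 10^(88/10) + 10^(89/10) + 10^(90/10) = 4.421e+09.
L_total = 10·log₁₀(4.421e+09) = 96.45 dB.

96 dB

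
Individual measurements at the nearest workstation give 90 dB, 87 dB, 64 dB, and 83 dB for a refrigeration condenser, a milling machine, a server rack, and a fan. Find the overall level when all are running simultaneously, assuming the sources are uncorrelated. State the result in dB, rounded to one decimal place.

For uncorrelated sources the intensities add, so convert each level to linear form, sum, and take 10·log₁₀ of the total.
Σ 10^(L/10) = 10^(90/10) + 10^(87/10) + 10^(64/10) + 10^(83/10) = 1.703e+09.
L_total = 10·log₁₀(1.703e+09) = 92.31 dB.

92.3 dB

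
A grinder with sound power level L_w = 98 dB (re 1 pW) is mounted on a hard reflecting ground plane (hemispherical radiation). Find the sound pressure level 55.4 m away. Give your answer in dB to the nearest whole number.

55 dB

Free-field hemispherical radiation: L_p = L_w − 10·log₁₀(2π·r²), r = 55.4 m.
2π·r² = 1.928e+04 m², 10·log₁₀ of that is 42.852 dB.
L_p = 98 − 42.852 = 55.15 dB.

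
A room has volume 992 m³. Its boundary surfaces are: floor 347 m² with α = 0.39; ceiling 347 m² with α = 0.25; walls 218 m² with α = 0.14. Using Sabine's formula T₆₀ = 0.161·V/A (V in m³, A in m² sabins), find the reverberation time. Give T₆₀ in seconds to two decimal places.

Summing Sᵢαᵢ: 347·0.39 + 347·0.25 + 218·0.14 = 252.60 m².
T₆₀ = 0.161·V/A = 0.161·992/252.60 = 0.632 s.

0.63 s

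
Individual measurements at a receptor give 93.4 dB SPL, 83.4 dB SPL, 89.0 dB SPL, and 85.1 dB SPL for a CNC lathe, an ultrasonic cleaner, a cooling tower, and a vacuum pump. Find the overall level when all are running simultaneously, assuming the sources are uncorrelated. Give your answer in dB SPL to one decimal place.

95.5 dB SPL

For uncorrelated sources the intensities add, so convert each level to linear form, sum, and take 10·log₁₀ of the total.
Σ 10^(L/10) = 10^(93.4/10) + 10^(83.4/10) + 10^(89.0/10) + 10^(85.1/10) = 3.524e+09.
L_total = 10·log₁₀(3.524e+09) = 95.47 dB SPL.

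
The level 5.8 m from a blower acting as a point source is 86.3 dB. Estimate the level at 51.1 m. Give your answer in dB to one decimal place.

67.4 dB

Point-source attenuation: ΔL = 20·log₁₀(r₂/r₁) = 20·log₁₀(51.1/5.8) = 18.900 dB.
L₂ = 86.3 − 20·log₁₀(51.1/5.8) = 86.3 − 18.900 = 67.40 dB.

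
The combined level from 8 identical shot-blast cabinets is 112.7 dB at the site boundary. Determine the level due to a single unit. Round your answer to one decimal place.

103.7 dB

For N identical incoherent sources L_total = L₁ + 10·log₁₀ N, so L₁ = 112.7 − 10·log₁₀(8) = 112.7 − 9.031.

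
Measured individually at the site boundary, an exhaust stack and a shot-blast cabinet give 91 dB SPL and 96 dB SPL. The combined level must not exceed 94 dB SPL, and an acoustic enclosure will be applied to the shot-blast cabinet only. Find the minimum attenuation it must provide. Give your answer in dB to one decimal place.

5.0 dB

The untreated sources together contribute 10^(91/10) = 1.259e+09, i.e. 91.00 dB SPL.
The limit corresponds to 10^(94/10) = 2.512e+09; subtracting the fixed part leaves 1.253e+09 for the shot-blast cabinet, i.e. 90.98 dB SPL.
Required insertion loss = 96 − 90.98 = 5.02 dB.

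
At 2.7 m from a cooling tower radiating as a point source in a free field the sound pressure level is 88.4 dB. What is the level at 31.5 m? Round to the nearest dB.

Point-source attenuation: ΔL = 20·log₁₀(r₂/r₁) = 20·log₁₀(31.5/2.7) = 21.339 dB.
L₂ = 88.4 − 20·log₁₀(31.5/2.7) = 88.4 − 21.339 = 67.06 dB.

67 dB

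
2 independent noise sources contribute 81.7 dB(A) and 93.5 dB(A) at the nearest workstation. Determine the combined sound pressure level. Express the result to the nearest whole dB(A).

For uncorrelated sources the intensities add, so convert each level to linear form, sum, and take 10·log₁₀ of the total.
Σ 10^(L/10) = 10^(81.7/10) + 10^(93.5/10) = 2.387e+09.
L_total = 10·log₁₀(2.387e+09) = 93.78 dB(A).

94 dB(A)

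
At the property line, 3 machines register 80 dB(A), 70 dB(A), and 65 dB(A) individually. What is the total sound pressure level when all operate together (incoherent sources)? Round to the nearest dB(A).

81 dB(A)

For uncorrelated sources the intensities add, so convert each level to linear form, sum, and take 10·log₁₀ of the total.
Σ 10^(L/10) = 10^(80/10) + 10^(70/10) + 10^(65/10) = 1.132e+08.
L_total = 10·log₁₀(1.132e+08) = 80.54 dB(A).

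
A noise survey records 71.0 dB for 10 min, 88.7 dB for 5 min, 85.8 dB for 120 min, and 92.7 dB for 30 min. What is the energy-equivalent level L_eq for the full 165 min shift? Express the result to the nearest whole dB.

88 dB

L_eq = 10·log₁₀[(1/T)·Σ tᵢ·10^(Lᵢ/10)] with T = 165 min.
Σ tᵢ·10^(Lᵢ/10) = 10·10^(71.0/10) + 5·10^(88.7/10) + 120·10^(85.8/10) + 30·10^(92.7/10) = 1.053e+11.
L_eq = 10·log₁₀(1.053e+11/165) = 88.05 dB.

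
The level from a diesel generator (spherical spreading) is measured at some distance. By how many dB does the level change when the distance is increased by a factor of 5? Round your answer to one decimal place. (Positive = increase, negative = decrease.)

-14.0 dB

A point source loses 6 dB per doubling of distance; generally ΔL = −20·log₁₀(r₂/r₁).
ΔL = −20·log₁₀(5) = -13.98 dB.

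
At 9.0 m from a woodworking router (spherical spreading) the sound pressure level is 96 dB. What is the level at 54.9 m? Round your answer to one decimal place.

80.3 dB

For a point source, L₂ = L₁ − 20·log₁₀(r₂/r₁).
L₂ = 96 − 20·log₁₀(54.9/9.0) = 96 − 15.707 = 80.29 dB.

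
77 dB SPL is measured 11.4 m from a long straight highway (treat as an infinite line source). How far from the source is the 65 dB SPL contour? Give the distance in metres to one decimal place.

Line-source spreading drops the level by 10·log₁₀(r₂/r₁); inverting, r₂/r₁ = 10^(ΔL/10).
r₂ = 11.4·10^((77−65)/10) = 11.4·10^(12.0/10) = 180.68 m.

180.7 m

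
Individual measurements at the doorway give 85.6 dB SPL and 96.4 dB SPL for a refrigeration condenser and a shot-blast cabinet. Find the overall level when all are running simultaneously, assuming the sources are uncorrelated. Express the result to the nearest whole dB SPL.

97 dB SPL

For uncorrelated sources the intensities add, so convert each level to linear form, sum, and take 10·log₁₀ of the total.
Σ 10^(L/10) = 10^(85.6/10) + 10^(96.4/10) = 4.728e+09.
L_total = 10·log₁₀(4.728e+09) = 96.75 dB SPL.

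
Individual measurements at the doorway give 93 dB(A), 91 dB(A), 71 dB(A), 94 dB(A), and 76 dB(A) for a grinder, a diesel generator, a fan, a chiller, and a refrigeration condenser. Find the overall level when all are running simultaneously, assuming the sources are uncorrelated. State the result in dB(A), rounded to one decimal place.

97.6 dB(A)

For uncorrelated sources the intensities add, so convert each level to linear form, sum, and take 10·log₁₀ of the total.
Σ 10^(L/10) = 10^(93/10) + 10^(91/10) + 10^(71/10) + 10^(94/10) + 10^(76/10) = 5.818e+09.
L_total = 10·log₁₀(5.818e+09) = 97.65 dB(A).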